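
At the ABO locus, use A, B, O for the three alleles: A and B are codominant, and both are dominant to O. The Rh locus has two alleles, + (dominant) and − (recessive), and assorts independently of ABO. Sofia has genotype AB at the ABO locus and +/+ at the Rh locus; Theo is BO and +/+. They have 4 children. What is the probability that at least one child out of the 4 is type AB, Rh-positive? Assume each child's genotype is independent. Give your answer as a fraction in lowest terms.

175/256

ABO cross AB × BO → 1/4 A, 1/2 B, 1/4 AB.
Rh cross +/+ × +/+ → 1 Rh+; so P(type AB, Rh-positive) = 1/4 × 1 = 1/4 per child.
P(none) = (3/4)^4 = 81/256; P(at least one) = 1 − 81/256 = 175/256.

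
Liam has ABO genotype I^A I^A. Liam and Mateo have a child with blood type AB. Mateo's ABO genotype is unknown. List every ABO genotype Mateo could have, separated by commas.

I^A I^B, I^B I^B, I^B i

For each candidate genotype of Mateo, check whether crossing it with I^A I^A can produce every observed child phenotype.
  I^A I^A → possible child types {A} ✗
  I^A I^B → possible child types {A, AB} ✓
  I^A i → possible child types {A} ✗
  I^B I^B → possible child types {AB} ✓
  I^B i → possible child types {A, AB} ✓
  i i → possible child types {A} ✗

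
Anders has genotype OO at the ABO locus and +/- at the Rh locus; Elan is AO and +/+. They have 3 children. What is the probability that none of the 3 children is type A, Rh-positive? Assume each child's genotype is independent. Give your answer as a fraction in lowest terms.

1/8

ABO cross OO × AO → 1/2 O, 1/2 A.
Rh cross +/- × +/+ → 1 Rh+; so P(type A, Rh-positive) = 1/2 × 1 = 1/2 per child.
P(not type A, Rh-positive) = 1/2 for one child; (1/2)^3 = 1/8.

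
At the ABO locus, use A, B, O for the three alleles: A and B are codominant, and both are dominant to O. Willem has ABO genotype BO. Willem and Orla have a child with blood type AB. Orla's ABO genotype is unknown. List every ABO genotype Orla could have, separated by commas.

For each candidate genotype of Orla, check whether crossing it with BO can produce every observed child phenotype.
  AA → possible child types {A, AB} ✓
  AB → possible child types {A, B, AB} ✓
  AO → possible child types {O, A, B, AB} ✓
  BB → possible child types {B} ✗
  BO → possible child types {O, B} ✗
  OO → possible child types {O, B} ✗

AA, AB, AO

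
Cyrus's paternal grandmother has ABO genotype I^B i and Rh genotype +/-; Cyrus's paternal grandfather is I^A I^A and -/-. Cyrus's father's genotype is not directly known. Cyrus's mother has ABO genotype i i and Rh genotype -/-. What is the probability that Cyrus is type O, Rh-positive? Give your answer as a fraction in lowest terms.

Cyrus's father's ABO genotype from I^B i × I^A I^A: 1/2 I^A I^B, 1/2 I^A i.
Crossing each possibility with the mother i i and summing P(type O): 1/2·0 + 1/2·1/2 = 1/4.
Similarly for Rh via the father's Rh distribution: P(Rh+) = 1/4.
Independent loci: 1/4 × 1/4 = 1/16.

1/16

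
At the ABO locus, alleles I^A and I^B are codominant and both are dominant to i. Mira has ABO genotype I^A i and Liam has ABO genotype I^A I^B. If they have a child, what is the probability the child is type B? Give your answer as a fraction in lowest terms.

ABO cross I^A i × I^A I^B → offspring phenotypes: 1/2 A, 1/4 B, 1/4 AB.
So P(type B) = 1/4.

1/4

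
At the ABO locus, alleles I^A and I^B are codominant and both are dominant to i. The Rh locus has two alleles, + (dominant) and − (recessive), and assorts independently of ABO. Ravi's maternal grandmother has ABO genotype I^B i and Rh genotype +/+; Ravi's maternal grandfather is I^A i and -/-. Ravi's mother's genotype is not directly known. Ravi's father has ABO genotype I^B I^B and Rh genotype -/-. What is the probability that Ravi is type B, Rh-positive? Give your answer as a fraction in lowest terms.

Ravi's mother's ABO genotype from I^B i × I^A i: 1/4 I^A I^B, 1/4 I^A i, 1/4 I^B i, 1/4 i i.
Crossing each possibility with the father I^B I^B and summing P(type B): 1/4·1/2 + 1/4·1/2 + 1/4·1 + 1/4·1 = 3/4.
Similarly for Rh via the mother's Rh distribution: P(Rh+) = 1/2.
Independent loci: 3/4 × 1/2 = 3/8.

3/8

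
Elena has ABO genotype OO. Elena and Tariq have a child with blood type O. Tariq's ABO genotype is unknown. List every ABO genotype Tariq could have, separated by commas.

AO, BO, OO

For each candidate genotype of Tariq, check whether crossing it with OO can produce every observed child phenotype.
  AA → possible child types {A} ✗
  AB → possible child types {A, B} ✗
  AO → possible child types {O, A} ✓
  BB → possible child types {B} ✗
  BO → possible child types {O, B} ✓
  OO → possible child types {O} ✓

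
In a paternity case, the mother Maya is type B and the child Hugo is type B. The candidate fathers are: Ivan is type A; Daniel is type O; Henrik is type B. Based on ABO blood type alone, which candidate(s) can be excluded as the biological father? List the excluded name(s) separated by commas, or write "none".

none

A candidate is excluded only if no genotype consistent with his phenotype could produce a type B child with a type B mother.
Every candidate has at least one consistent genotype combination, so none can be excluded.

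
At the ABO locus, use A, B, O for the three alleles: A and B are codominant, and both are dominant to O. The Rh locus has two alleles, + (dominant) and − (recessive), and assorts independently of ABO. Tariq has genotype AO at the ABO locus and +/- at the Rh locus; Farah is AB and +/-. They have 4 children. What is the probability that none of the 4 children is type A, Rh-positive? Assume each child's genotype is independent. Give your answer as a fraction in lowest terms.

625/4096

ABO cross AO × AB → 1/2 A, 1/4 B, 1/4 AB.
Rh cross +/- × +/- → 3/4 Rh+, 1/4 Rh-; so P(type A, Rh-positive) = 1/2 × 3/4 = 3/8 per child.
P(not type A, Rh-positive) = 5/8 for one child; (5/8)^4 = 625/4096.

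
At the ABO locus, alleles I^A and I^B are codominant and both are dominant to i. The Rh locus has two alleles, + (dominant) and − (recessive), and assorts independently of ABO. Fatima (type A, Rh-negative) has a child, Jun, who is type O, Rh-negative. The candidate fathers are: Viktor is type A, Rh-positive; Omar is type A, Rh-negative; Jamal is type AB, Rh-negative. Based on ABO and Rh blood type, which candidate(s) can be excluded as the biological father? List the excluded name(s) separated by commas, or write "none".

Jamal

A candidate is excluded only if no genotype consistent with his phenotype could produce a type O, Rh-negative child with a type A, Rh-negative mother.
Jamal (type AB, Rh-): no genotype consistent with that phenotype can produce a type-O Rh- child with a type-A mother.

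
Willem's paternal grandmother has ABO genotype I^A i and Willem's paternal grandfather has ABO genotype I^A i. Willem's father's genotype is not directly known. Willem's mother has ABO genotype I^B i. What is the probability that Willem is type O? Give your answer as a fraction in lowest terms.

Willem's father's ABO genotype from I^A i × I^A i: 1/4 I^A I^A, 1/2 I^A i, 1/4 i i.
Crossing each possibility with the mother I^B i and summing P(type O): 1/4·0 + 1/2·1/4 + 1/4·1/2 = 1/4.

1/4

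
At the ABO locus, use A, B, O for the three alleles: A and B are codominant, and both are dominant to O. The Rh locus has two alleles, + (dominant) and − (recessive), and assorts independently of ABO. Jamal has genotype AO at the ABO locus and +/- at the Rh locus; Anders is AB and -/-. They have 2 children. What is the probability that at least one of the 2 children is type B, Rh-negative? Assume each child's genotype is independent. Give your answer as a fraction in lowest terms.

15/64

ABO cross AO × AB → 1/2 A, 1/4 B, 1/4 AB.
Rh cross +/- × -/- → 1/2 Rh+, 1/2 Rh-; so P(type B, Rh-negative) = 1/4 × 1/2 = 1/8 per child.
P(none) = (7/8)^2 = 49/64; P(at least one) = 1 − 49/64 = 15/64.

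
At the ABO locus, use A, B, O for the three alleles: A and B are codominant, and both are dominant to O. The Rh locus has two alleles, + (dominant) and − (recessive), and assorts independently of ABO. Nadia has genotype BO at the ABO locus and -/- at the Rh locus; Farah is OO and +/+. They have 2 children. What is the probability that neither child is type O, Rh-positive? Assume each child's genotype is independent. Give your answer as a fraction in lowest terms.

1/4

ABO cross BO × OO → 1/2 O, 1/2 B.
Rh cross -/- × +/+ → 1 Rh+; so P(type O, Rh-positive) = 1/2 × 1 = 1/2 per child.
P(not type O, Rh-positive) = 1/2 for one child; (1/2)^2 = 1/4.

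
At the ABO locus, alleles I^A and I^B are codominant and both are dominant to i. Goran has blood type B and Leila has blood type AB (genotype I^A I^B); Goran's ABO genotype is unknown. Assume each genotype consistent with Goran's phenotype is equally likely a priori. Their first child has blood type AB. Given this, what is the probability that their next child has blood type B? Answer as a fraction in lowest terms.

1/2

Possible genotypes: Goran ∈ {I^B I^B, I^B i}; Leila ∈ {I^A I^B}.
Weight each parental genotype pair by prior × P(type-AB child):
  I^B I^B × I^A I^B: posterior weight 2/3; P(next child type B) = 1/2.
  I^B i × I^A I^B: posterior weight 1/3; P(next child type B) = 1/2.
Weighted sum = 1/2.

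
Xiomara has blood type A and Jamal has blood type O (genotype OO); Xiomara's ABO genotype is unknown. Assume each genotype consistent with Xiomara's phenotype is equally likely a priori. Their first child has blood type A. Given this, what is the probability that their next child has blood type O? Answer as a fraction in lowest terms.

Possible genotypes: Xiomara ∈ {AA, AO}; Jamal ∈ {OO}.
Weight each parental genotype pair by prior × P(type-A child):
  AA × OO: posterior weight 2/3; P(next child type O) = 0.
  AO × OO: posterior weight 1/3; P(next child type O) = 1/2.
Weighted sum = 1/6.

1/6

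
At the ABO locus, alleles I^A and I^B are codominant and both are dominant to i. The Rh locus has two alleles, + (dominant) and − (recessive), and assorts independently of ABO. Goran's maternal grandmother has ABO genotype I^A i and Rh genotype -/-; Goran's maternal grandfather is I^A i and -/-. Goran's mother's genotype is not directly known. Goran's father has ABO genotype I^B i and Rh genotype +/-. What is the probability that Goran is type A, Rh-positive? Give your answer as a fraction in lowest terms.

1/8

Goran's mother's ABO genotype from I^A i × I^A i: 1/4 I^A I^A, 1/2 I^A i, 1/4 i i.
Crossing each possibility with the father I^B i and summing P(type A): 1/4·1/2 + 1/2·1/4 + 1/4·0 = 1/4.
Similarly for Rh via the mother's Rh distribution: P(Rh+) = 1/2.
Independent loci: 1/4 × 1/2 = 1/8.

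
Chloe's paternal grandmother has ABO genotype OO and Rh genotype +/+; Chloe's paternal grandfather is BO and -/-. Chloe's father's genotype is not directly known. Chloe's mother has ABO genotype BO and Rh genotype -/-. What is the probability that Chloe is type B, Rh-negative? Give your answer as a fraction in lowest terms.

5/16

Chloe's father's ABO genotype from OO × BO: 1/2 BO, 1/2 OO.
Crossing each possibility with the mother BO and summing P(type B): 1/2·3/4 + 1/2·1/2 = 5/8.
Similarly for Rh via the father's Rh distribution: P(Rh-) = 1/2.
Independent loci: 5/8 × 1/2 = 5/16.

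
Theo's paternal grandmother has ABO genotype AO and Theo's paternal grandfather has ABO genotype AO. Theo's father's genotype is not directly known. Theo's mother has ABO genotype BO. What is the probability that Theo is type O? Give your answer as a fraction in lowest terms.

1/4

Theo's father's ABO genotype from AO × AO: 1/4 AA, 1/2 AO, 1/4 OO.
Crossing each possibility with the mother BO and summing P(type O): 1/4·0 + 1/2·1/4 + 1/4·1/2 = 1/4.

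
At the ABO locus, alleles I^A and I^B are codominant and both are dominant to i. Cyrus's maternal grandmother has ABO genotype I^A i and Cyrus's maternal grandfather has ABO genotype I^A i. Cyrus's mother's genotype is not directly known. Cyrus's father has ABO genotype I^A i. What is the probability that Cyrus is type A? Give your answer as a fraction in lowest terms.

Cyrus's mother's ABO genotype from I^A i × I^A i: 1/4 I^A I^A, 1/2 I^A i, 1/4 i i.
Crossing each possibility with the father I^A i and summing P(type A): 1/4·1 + 1/2·3/4 + 1/4·1/2 = 3/4.

3/4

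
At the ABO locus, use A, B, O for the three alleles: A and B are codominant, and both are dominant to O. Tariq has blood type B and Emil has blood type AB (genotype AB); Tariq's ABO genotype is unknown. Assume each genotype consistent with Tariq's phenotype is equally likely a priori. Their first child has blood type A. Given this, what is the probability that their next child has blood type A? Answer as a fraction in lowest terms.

1/4

Possible genotypes: Tariq ∈ {BB, BO}; Emil ∈ {AB}.
Weight each parental genotype pair by prior × P(type-A child):
  BO × AB: posterior weight 1; P(next child type A) = 1/4.
Weighted sum = 1/4.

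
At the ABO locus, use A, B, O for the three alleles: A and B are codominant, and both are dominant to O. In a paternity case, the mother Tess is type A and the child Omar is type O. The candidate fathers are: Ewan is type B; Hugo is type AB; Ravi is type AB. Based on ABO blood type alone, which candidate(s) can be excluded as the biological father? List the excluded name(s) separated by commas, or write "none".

Hugo, Ravi

A candidate is excluded only if no genotype consistent with his phenotype could produce a type O child with a type A mother.
Hugo (type AB): no genotype consistent with that phenotype can produce a type-O child with a type-A mother.
Ravi (type AB): no genotype consistent with that phenotype can produce a type-O child with a type-A mother.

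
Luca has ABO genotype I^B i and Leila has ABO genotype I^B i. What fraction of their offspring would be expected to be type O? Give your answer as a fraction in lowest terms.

ABO cross I^B i × I^B i → offspring phenotypes: 1/4 O, 3/4 B.
So P(type O) = 1/4.

1/4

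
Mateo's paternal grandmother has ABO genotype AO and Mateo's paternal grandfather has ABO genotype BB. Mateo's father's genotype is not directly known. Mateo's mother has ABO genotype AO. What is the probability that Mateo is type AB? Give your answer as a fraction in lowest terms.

Mateo's father's ABO genotype from AO × BB: 1/2 AB, 1/2 BO.
Crossing each possibility with the mother AO and summing P(type AB): 1/2·1/4 + 1/2·1/4 = 1/4.

1/4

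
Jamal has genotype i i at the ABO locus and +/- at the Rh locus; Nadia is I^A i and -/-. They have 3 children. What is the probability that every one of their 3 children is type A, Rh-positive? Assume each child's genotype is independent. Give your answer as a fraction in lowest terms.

1/64

ABO cross i i × I^A i → 1/2 O, 1/2 A.
Rh cross +/- × -/- → 1/2 Rh+, 1/2 Rh-; so P(type A, Rh-positive) = 1/2 × 1/2 = 1/4 per child.
All 3 independent: (1/4)^3 = 1/64.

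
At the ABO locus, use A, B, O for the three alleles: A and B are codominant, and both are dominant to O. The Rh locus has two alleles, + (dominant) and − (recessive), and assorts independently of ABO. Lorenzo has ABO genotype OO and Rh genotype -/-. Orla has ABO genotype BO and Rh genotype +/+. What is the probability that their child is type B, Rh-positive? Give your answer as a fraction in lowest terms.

1/2

ABO cross OO × BO → offspring phenotypes: 1/2 O, 1/2 B.
Rh cross -/- × +/+ → 1 Rh+.
Independent loci: P(type B, Rh-positive) = 1/2 × 1 = 1/2.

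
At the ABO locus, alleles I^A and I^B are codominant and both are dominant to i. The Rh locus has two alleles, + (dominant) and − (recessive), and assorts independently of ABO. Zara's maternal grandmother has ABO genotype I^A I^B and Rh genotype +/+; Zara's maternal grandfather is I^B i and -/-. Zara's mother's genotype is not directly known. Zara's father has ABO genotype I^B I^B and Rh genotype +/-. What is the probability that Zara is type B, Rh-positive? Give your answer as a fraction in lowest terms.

Zara's mother's ABO genotype from I^A I^B × I^B i: 1/4 I^A I^B, 1/4 I^A i, 1/4 I^B I^B, 1/4 I^B i.
Crossing each possibility with the father I^B I^B and summing P(type B): 1/4·1/2 + 1/4·1/2 + 1/4·1 + 1/4·1 = 3/4.
Similarly for Rh via the mother's Rh distribution: P(Rh+) = 3/4.
Independent loci: 3/4 × 3/4 = 9/16.

9/16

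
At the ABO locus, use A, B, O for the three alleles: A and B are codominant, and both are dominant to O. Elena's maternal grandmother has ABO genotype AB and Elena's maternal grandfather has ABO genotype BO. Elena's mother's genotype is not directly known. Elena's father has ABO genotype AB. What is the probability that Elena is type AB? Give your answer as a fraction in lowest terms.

3/8

Elena's mother's ABO genotype from AB × BO: 1/4 AB, 1/4 AO, 1/4 BB, 1/4 BO.
Crossing each possibility with the father AB and summing P(type AB): 1/4·1/2 + 1/4·1/4 + 1/4·1/2 + 1/4·1/4 = 3/8.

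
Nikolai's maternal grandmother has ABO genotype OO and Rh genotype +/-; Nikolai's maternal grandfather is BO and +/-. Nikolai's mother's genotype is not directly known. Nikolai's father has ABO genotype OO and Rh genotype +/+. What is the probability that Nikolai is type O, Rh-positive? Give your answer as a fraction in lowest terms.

3/4

Nikolai's mother's ABO genotype from OO × BO: 1/2 BO, 1/2 OO.
Crossing each possibility with the father OO and summing P(type O): 1/2·1/2 + 1/2·1 = 3/4.
Similarly for Rh via the mother's Rh distribution: P(Rh+) = 1.
Independent loci: 3/4 × 1 = 3/4.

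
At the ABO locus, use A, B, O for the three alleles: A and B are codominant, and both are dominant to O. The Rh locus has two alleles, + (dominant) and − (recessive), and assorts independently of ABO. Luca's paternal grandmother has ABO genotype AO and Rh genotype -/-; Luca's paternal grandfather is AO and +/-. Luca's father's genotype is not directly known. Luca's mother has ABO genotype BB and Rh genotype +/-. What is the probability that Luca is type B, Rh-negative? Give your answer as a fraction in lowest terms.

3/16

Luca's father's ABO genotype from AO × AO: 1/4 AA, 1/2 AO, 1/4 OO.
Crossing each possibility with the mother BB and summing P(type B): 1/4·0 + 1/2·1/2 + 1/4·1 = 1/2.
Similarly for Rh via the father's Rh distribution: P(Rh-) = 3/8.
Independent loci: 1/2 × 3/8 = 3/16.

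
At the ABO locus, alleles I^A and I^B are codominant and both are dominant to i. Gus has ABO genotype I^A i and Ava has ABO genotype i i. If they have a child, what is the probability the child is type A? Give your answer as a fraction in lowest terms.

1/2

ABO cross I^A i × i i → offspring phenotypes: 1/2 O, 1/2 A.
So P(type A) = 1/2.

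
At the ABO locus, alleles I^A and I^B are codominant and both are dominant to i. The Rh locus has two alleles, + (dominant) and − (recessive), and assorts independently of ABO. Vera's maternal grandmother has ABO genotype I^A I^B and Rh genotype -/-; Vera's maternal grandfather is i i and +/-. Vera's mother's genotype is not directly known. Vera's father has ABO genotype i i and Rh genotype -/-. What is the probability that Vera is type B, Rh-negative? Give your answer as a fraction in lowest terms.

3/16

Vera's mother's ABO genotype from I^A I^B × i i: 1/2 I^A i, 1/2 I^B i.
Crossing each possibility with the father i i and summing P(type B): 1/2·0 + 1/2·1/2 = 1/4.
Similarly for Rh via the mother's Rh distribution: P(Rh-) = 3/4.
Independent loci: 1/4 × 3/4 = 3/16.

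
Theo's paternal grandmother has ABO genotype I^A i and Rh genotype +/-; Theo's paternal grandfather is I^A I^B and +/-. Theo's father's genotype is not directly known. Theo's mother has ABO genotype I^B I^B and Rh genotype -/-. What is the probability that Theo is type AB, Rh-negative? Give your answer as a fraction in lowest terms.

Theo's father's ABO genotype from I^A i × I^A I^B: 1/4 I^A I^A, 1/4 I^A I^B, 1/4 I^A i, 1/4 I^B i.
Crossing each possibility with the mother I^B I^B and summing P(type AB): 1/4·1 + 1/4·1/2 + 1/4·1/2 + 1/4·0 = 1/2.
Similarly for Rh via the father's Rh distribution: P(Rh-) = 1/2.
Independent loci: 1/2 × 1/2 = 1/4.

1/4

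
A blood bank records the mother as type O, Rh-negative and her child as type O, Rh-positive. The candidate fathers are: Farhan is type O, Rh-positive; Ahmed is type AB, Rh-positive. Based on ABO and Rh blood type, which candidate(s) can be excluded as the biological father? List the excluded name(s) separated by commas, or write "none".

A candidate is excluded only if no genotype consistent with his phenotype could produce a type O, Rh-positive child with a type O, Rh-negative mother.
Ahmed (type AB, Rh+): no genotype consistent with that phenotype can produce a type-O Rh+ child with a type-O mother.

Ahmed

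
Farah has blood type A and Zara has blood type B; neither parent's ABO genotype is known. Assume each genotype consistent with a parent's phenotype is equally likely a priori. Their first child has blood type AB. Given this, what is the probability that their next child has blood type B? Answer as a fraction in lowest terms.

Possible genotypes: Farah ∈ {AA, AO}; Zara ∈ {BB, BO}.
Weight each parental genotype pair by prior × P(type-AB child):
  AA × BB: posterior weight 4/9; P(next child type B) = 0.
  AA × BO: posterior weight 2/9; P(next child type B) = 0.
  AO × BB: posterior weight 2/9; P(next child type B) = 1/2.
  AO × BO: posterior weight 1/9; P(next child type B) = 1/4.
Weighted sum = 5/36.

5/36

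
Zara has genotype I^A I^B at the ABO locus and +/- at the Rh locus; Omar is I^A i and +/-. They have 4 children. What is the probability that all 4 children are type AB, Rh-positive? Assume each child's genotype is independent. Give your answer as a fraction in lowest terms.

ABO cross I^A I^B × I^A i → 1/2 A, 1/4 B, 1/4 AB.
Rh cross +/- × +/- → 3/4 Rh+, 1/4 Rh-; so P(type AB, Rh-positive) = 1/4 × 3/4 = 3/16 per child.
All 4 independent: (3/16)^4 = 81/65536.

81/65536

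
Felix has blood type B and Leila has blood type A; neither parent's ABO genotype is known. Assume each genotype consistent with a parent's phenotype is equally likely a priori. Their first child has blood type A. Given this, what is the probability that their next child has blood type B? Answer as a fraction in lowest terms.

Possible genotypes: Felix ∈ {I^B I^B, I^B i}; Leila ∈ {I^A I^A, I^A i}.
Weight each parental genotype pair by prior × P(type-A child):
  I^B i × I^A I^A: posterior weight 2/3; P(next child type B) = 0.
  I^B i × I^A i: posterior weight 1/3; P(next child type B) = 1/4.
Weighted sum = 1/12.

1/12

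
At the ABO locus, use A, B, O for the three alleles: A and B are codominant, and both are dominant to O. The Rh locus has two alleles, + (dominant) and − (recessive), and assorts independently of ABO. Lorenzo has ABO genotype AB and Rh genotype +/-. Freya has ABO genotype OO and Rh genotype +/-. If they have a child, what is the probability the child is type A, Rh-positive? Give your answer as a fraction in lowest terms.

3/8

ABO cross AB × OO → offspring phenotypes: 1/2 A, 1/2 B.
Rh cross +/- × +/- → 3/4 Rh+, 1/4 Rh-.
Independent loci: P(type A, Rh-positive) = 1/2 × 3/4 = 3/8.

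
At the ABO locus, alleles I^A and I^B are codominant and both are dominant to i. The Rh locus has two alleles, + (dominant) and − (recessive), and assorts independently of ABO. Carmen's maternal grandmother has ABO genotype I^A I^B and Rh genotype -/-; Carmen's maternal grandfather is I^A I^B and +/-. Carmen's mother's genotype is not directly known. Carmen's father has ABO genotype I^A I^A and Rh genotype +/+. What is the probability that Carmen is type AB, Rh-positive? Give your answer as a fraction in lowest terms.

1/2

Carmen's mother's ABO genotype from I^A I^B × I^A I^B: 1/4 I^A I^A, 1/2 I^A I^B, 1/4 I^B I^B.
Crossing each possibility with the father I^A I^A and summing P(type AB): 1/4·0 + 1/2·1/2 + 1/4·1 = 1/2.
Similarly for Rh via the mother's Rh distribution: P(Rh+) = 1.
Independent loci: 1/2 × 1 = 1/2.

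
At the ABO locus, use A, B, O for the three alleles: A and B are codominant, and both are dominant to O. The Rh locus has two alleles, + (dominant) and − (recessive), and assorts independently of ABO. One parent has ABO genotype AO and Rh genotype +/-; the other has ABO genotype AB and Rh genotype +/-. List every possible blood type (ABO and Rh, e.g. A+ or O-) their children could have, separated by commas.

Gametes from AO × AB give offspring ABO genotypes AA, AB, AO, BO, i.e. phenotypes A, B, AB.
Rh cross +/- × +/- → phenotypes Rh+, Rh-.
Combining independently: A+, A-, B+, B-, AB+, AB-.

A+, A-, B+, B-, AB+, AB-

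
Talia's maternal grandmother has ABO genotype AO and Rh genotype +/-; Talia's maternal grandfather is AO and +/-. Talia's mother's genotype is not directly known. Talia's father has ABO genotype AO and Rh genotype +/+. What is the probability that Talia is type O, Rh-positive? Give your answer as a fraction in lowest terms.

1/4

Talia's mother's ABO genotype from AO × AO: 1/4 AA, 1/2 AO, 1/4 OO.
Crossing each possibility with the father AO and summing P(type O): 1/4·0 + 1/2·1/4 + 1/4·1/2 = 1/4.
Similarly for Rh via the mother's Rh distribution: P(Rh+) = 1.
Independent loci: 1/4 × 1 = 1/4.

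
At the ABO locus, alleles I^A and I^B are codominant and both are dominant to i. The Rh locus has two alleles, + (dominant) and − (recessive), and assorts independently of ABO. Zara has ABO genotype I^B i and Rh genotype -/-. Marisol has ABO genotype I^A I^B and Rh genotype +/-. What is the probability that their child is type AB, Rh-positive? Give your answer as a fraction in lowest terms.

ABO cross I^B i × I^A I^B → offspring phenotypes: 1/4 A, 1/2 B, 1/4 AB.
Rh cross -/- × +/- → 1/2 Rh+, 1/2 Rh-.
Independent loci: P(type AB, Rh-positive) = 1/4 × 1/2 = 1/8.

1/8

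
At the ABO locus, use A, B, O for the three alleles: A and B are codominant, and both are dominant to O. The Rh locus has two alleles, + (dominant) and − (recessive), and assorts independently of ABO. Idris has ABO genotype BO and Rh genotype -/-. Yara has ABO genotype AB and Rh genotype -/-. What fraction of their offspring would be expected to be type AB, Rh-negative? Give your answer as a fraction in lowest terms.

1/4

ABO cross BO × AB → offspring phenotypes: 1/4 A, 1/2 B, 1/4 AB.
Rh cross -/- × -/- → 1 Rh-.
Independent loci: P(type AB, Rh-negative) = 1/4 × 1 = 1/4.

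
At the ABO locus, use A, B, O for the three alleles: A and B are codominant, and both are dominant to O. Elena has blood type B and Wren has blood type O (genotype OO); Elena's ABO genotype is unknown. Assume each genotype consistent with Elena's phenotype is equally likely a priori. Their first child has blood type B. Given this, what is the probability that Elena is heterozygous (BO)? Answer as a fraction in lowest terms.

1/3

Possible genotypes: Elena ∈ {BB, BO}; Wren ∈ {OO}.
Weight each parental genotype pair by prior × P(type-B child):
  BB × OO: posterior weight 2/3.
  BO × OO: posterior weight 1/3.
Sum the posterior weight over pairs where Elena is BO: 1/3.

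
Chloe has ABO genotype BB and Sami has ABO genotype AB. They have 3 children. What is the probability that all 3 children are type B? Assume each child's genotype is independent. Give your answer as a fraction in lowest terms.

1/8

ABO cross BB × AB → 1/2 B, 1/2 AB.
So P(type B) = 1/2 per child.
All 3 independent: (1/2)^3 = 1/8.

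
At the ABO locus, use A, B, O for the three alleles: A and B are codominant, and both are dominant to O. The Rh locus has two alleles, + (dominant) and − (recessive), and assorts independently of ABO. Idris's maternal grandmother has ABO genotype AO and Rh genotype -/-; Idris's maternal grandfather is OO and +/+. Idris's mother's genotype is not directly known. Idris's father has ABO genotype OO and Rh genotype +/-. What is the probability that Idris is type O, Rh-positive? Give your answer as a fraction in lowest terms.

9/16

Idris's mother's ABO genotype from AO × OO: 1/2 AO, 1/2 OO.
Crossing each possibility with the father OO and summing P(type O): 1/2·1/2 + 1/2·1 = 3/4.
Similarly for Rh via the mother's Rh distribution: P(Rh+) = 3/4.
Independent loci: 3/4 × 3/4 = 9/16.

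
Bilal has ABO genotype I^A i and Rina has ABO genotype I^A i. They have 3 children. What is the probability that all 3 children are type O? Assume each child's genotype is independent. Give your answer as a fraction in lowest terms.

ABO cross I^A i × I^A i → 1/4 O, 3/4 A.
So P(type O) = 1/4 per child.
All 3 independent: (1/4)^3 = 1/64.

1/64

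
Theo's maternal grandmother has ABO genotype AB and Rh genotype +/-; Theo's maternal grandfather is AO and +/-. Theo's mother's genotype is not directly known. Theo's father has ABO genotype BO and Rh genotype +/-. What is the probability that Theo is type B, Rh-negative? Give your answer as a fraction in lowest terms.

Theo's mother's ABO genotype from AB × AO: 1/4 AA, 1/4 AB, 1/4 AO, 1/4 BO.
Crossing each possibility with the father BO and summing P(type B): 1/4·0 + 1/4·1/2 + 1/4·1/4 + 1/4·3/4 = 3/8.
Similarly for Rh via the mother's Rh distribution: P(Rh-) = 1/4.
Independent loci: 3/8 × 1/4 = 3/32.

3/32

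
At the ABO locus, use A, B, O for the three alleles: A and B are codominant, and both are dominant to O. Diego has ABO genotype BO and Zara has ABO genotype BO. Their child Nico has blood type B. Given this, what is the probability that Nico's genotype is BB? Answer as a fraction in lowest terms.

1/3

Cross BO × BO → 1/4 BB, 1/2 BO, 1/4 OO.
Type-B genotypes among offspring: BB (1/4), BO (1/2); total 3/4.
P(BB | type B) = (1/4) / (3/4) = 1/3.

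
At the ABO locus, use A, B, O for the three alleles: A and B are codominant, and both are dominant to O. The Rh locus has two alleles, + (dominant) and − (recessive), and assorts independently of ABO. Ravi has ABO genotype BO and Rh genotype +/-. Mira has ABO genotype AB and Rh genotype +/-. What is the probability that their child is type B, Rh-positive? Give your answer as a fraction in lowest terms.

ABO cross BO × AB → offspring phenotypes: 1/4 A, 1/2 B, 1/4 AB.
Rh cross +/- × +/- → 3/4 Rh+, 1/4 Rh-.
Independent loci: P(type B, Rh-positive) = 1/2 × 3/4 = 3/8.

3/8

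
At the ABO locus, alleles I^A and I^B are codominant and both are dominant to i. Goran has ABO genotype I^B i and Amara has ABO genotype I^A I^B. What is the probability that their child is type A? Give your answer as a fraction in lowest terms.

ABO cross I^B i × I^A I^B → offspring phenotypes: 1/4 A, 1/2 B, 1/4 AB.
So P(type A) = 1/4.

1/4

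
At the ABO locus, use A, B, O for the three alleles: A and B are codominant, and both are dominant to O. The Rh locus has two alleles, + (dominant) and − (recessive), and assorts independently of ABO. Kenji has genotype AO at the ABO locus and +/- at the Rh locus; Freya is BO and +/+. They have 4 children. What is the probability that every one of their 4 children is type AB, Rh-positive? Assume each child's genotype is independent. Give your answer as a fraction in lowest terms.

1/256

ABO cross AO × BO → 1/4 O, 1/4 A, 1/4 B, 1/4 AB.
Rh cross +/- × +/+ → 1 Rh+; so P(type AB, Rh-positive) = 1/4 × 1 = 1/4 per child.
All 4 independent: (1/4)^4 = 1/256.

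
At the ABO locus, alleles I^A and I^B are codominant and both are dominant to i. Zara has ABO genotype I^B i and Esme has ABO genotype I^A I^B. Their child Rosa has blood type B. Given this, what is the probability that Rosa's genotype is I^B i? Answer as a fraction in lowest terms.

Cross I^B i × I^A I^B → 1/4 I^A I^B, 1/4 I^A i, 1/4 I^B I^B, 1/4 I^B i.
Type-B genotypes among offspring: I^B I^B (1/4), I^B i (1/4); total 1/2.
P(I^B i | type B) = (1/4) / (1/2) = 1/2.

1/2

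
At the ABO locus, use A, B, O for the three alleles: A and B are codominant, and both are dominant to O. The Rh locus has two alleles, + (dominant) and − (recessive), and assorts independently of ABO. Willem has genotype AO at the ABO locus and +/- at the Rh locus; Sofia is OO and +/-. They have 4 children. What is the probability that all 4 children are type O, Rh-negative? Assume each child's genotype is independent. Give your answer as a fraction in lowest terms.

ABO cross AO × OO → 1/2 O, 1/2 A.
Rh cross +/- × +/- → 3/4 Rh+, 1/4 Rh-; so P(type O, Rh-negative) = 1/2 × 1/4 = 1/8 per child.
All 4 independent: (1/8)^4 = 1/4096.

1/4096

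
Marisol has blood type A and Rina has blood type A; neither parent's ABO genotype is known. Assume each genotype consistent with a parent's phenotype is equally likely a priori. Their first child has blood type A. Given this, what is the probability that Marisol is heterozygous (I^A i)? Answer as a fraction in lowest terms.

7/15

Possible genotypes: Marisol ∈ {I^A I^A, I^A i}; Rina ∈ {I^A I^A, I^A i}.
Weight each parental genotype pair by prior × P(type-A child):
  I^A I^A × I^A I^A: posterior weight 4/15.
  I^A I^A × I^A i: posterior weight 4/15.
  I^A i × I^A I^A: posterior weight 4/15.
  I^A i × I^A i: posterior weight 1/5.
Sum the posterior weight over pairs where Marisol is I^A i: 7/15.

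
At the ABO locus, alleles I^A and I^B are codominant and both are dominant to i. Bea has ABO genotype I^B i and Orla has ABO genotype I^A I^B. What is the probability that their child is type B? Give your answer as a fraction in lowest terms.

ABO cross I^B i × I^A I^B → offspring phenotypes: 1/4 A, 1/2 B, 1/4 AB.
So P(type B) = 1/2.

1/2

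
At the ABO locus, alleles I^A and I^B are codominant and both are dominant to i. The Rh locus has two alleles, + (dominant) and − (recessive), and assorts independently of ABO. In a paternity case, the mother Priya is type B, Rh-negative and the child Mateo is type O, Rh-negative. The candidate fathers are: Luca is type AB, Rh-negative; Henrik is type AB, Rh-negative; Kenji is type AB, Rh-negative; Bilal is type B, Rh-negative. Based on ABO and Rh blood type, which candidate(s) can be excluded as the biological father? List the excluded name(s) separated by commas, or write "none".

Luca, Henrik, Kenji

A candidate is excluded only if no genotype consistent with his phenotype could produce a type O, Rh-negative child with a type B, Rh-negative mother.
Luca (type AB, Rh-): no genotype consistent with that phenotype can produce a type-O Rh- child with a type-B mother.
Henrik (type AB, Rh-): no genotype consistent with that phenotype can produce a type-O Rh- child with a type-B mother.
Kenji (type AB, Rh-): no genotype consistent with that phenotype can produce a type-O Rh- child with a type-B mother.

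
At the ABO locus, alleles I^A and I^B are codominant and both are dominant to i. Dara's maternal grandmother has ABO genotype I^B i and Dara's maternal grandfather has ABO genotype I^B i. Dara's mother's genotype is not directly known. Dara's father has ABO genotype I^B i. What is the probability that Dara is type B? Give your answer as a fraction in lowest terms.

3/4

Dara's mother's ABO genotype from I^B i × I^B i: 1/4 I^B I^B, 1/2 I^B i, 1/4 i i.
Crossing each possibility with the father I^B i and summing P(type B): 1/4·1 + 1/2·3/4 + 1/4·1/2 = 3/4.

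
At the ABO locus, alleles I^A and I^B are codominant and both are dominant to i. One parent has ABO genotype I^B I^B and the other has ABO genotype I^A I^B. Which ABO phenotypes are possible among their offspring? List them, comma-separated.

B, AB

Gametes from I^B I^B × I^A I^B give offspring ABO genotypes I^A I^B, I^B I^B, i.e. phenotypes B, AB.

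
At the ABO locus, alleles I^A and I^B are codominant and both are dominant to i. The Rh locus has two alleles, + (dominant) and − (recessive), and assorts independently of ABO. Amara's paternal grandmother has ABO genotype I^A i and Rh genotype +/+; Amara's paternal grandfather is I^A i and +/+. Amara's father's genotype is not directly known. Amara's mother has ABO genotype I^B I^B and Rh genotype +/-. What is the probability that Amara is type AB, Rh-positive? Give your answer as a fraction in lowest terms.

Amara's father's ABO genotype from I^A i × I^A i: 1/4 I^A I^A, 1/2 I^A i, 1/4 i i.
Crossing each possibility with the mother I^B I^B and summing P(type AB): 1/4·1 + 1/2·1/2 + 1/4·0 = 1/2.
Similarly for Rh via the father's Rh distribution: P(Rh+) = 1.
Independent loci: 1/2 × 1 = 1/2.

1/2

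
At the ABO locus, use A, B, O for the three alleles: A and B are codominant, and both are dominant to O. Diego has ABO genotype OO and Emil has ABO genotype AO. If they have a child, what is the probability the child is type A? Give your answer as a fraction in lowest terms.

1/2

ABO cross OO × AO → offspring phenotypes: 1/2 O, 1/2 A.
So P(type A) = 1/2.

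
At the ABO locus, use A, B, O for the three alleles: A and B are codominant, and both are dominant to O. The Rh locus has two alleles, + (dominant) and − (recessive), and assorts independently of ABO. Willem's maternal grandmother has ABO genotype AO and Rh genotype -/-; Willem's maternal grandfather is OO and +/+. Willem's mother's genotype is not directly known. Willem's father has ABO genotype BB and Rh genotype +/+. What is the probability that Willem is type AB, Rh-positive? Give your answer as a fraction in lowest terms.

1/4

Willem's mother's ABO genotype from AO × OO: 1/2 AO, 1/2 OO.
Crossing each possibility with the father BB and summing P(type AB): 1/2·1/2 + 1/2·0 = 1/4.
Similarly for Rh via the mother's Rh distribution: P(Rh+) = 1.
Independent loci: 1/4 × 1 = 1/4.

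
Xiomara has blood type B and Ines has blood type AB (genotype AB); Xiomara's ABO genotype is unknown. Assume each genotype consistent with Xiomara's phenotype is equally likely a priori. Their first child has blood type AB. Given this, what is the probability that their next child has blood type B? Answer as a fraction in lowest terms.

1/2

Possible genotypes: Xiomara ∈ {BB, BO}; Ines ∈ {AB}.
Weight each parental genotype pair by prior × P(type-AB child):
  BB × AB: posterior weight 2/3; P(next child type B) = 1/2.
  BO × AB: posterior weight 1/3; P(next child type B) = 1/2.
Weighted sum = 1/2.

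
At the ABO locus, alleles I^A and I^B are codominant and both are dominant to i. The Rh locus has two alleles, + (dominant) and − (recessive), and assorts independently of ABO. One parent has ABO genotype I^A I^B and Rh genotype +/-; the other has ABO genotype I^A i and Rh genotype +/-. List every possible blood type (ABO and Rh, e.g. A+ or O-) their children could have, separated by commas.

A+, A-, B+, B-, AB+, AB-

Gametes from I^A I^B × I^A i give offspring ABO genotypes I^A I^A, I^A I^B, I^A i, I^B i, i.e. phenotypes A, B, AB.
Rh cross +/- × +/- → phenotypes Rh+, Rh-.
Combining independently: A+, A-, B+, B-, AB+, AB-.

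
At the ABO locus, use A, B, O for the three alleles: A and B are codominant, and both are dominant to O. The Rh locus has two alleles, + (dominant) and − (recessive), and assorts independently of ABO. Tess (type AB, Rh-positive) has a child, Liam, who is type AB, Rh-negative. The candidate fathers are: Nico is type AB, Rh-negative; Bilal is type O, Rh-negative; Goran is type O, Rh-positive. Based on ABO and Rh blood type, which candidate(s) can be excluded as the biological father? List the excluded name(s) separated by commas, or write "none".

A candidate is excluded only if no genotype consistent with his phenotype could produce a type AB, Rh-negative child with a type AB, Rh-positive mother.
Bilal (type O, Rh-): no genotype consistent with that phenotype can produce a type-AB Rh- child with a type-AB mother.
Goran (type O, Rh+): no genotype consistent with that phenotype can produce a type-AB Rh- child with a type-AB mother.

Bilal, Goran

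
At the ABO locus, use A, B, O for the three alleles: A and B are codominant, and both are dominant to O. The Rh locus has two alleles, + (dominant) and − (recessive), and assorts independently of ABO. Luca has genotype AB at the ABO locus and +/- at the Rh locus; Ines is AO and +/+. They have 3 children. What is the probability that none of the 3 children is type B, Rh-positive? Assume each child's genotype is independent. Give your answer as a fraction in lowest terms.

ABO cross AB × AO → 1/2 A, 1/4 B, 1/4 AB.
Rh cross +/- × +/+ → 1 Rh+; so P(type B, Rh-positive) = 1/4 × 1 = 1/4 per child.
P(not type B, Rh-positive) = 3/4 for one child; (3/4)^3 = 27/64.

27/64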